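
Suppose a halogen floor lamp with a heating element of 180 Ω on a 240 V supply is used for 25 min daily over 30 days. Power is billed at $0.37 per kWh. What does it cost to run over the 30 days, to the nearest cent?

$1.48

Power = V²/R = 240²/180 = 320 W = 0.32 kW
Runtime = 25 min × 30 = 750 min = 12.5 h
Energy = 0.32 kW × 12.5 h = 4 kWh
Cost = 4 kWh × $0.37/kWh = $1.48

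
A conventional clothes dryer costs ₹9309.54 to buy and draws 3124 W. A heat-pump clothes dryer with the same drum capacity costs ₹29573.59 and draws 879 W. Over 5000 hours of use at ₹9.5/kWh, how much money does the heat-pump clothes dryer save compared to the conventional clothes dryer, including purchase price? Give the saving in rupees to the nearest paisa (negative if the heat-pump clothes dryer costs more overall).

₹86373.45

conventional clothes dryer: ₹9309.54 + (3124/1000) kW × 5000 h × ₹9.5 = ₹9309.54 + ₹148390 = ₹157699.54
heat-pump clothes dryer: ₹29573.59 + (879/1000) kW × 5000 h × ₹9.5 = ₹29573.59 + ₹41752.5 = ₹71326.09
Saving = ₹157699.54 − ₹71326.09 = ₹86373.45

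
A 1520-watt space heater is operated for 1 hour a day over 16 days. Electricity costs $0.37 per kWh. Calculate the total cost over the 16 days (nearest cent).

Runtime = 1 h/day × 16 days = 16 h
Energy = 1.52 kW × 16 h = 24.32 kWh
Cost = 24.32 kWh × $0.37/kWh = $9.00

$9.00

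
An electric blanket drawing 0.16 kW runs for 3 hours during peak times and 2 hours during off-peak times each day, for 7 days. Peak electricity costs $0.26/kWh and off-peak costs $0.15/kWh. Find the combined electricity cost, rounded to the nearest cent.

Peak energy = 0.16 kW × 3 h × 7 = 3.36 kWh
Off-peak energy = 0.16 kW × 2 h × 7 = 2.24 kWh
Cost = 3.36 × $0.26 + 2.24 × $0.15 = $0.8736 + $0.336 = $1.21

$1.21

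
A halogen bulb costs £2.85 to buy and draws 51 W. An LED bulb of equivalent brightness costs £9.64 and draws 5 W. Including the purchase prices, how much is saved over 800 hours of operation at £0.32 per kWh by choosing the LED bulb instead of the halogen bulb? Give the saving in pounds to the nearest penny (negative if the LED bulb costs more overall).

halogen bulb: £2.85 + (51/1000) kW × 800 h × £0.32 = £2.85 + £13.056 = £15.906
LED bulb: £9.64 + (5/1000) kW × 800 h × £0.32 = £9.64 + £1.28 = £10.92
Saving = £15.906 − £10.92 = £4.986 → £4.99

£4.99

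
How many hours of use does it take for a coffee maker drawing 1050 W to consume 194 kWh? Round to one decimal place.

184.8 h

Hours = 194 kWh ÷ 1.05 kW = 184.8 h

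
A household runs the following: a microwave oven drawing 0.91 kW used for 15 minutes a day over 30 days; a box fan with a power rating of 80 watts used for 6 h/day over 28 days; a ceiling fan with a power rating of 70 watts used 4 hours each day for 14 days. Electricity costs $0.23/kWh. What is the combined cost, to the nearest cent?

$5.56

microwave oven: Runtime = 15 min × 30 = 450 min = 7.5 h
microwave oven: 0.91 kW × 7.5 h = 6.825 kWh
box fan: Runtime = 6 h/day × 28 days = 168 h
box fan: 0.08 kW × 168 h = 13.44 kWh
ceiling fan: Runtime = 4 h/day × 14 days = 56 h
ceiling fan: 0.07 kW × 56 h = 3.92 kWh
Total energy = 24.185 kWh
Cost = 24.185 × $0.23 = $5.56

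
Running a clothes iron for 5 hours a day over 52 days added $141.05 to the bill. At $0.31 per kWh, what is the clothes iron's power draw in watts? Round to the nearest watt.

1750 W

Energy = $141.05 ÷ $0.31/kWh = 455 kWh
Runtime = 5 h/day × 52 days = 260 h
Power = 455 kWh ÷ 260 h = 1.75 kW = 1750 W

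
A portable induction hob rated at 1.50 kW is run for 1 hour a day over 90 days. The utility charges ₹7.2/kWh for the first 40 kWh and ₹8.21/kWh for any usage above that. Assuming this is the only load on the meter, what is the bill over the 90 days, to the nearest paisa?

₹1067.95

Runtime = 1 h/day × 90 days = 90 h
Energy = 1.5 kW × 90 h = 135 kWh
Tier 1 (0–40 kWh): 40 × ₹7.2 = ₹288
Above 40 kWh: 95 × ₹8.21 = ₹779.95
Bill = ₹1067.95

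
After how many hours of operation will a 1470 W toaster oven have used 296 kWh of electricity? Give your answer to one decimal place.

201.4 h

Hours = 296 kWh ÷ 1.47 kW = 201.4 h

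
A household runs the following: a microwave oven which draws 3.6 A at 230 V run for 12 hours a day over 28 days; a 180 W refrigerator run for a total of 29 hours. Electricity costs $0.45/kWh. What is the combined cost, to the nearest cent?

$127.54

microwave oven: Power = 3.6 A × 230 V = 828 W = 0.828 kW
microwave oven: Runtime = 12 h/day × 28 days = 336 h
microwave oven: 0.828 kW × 336 h = 278.208 kWh
refrigerator: 0.18 kW × 29 h = 5.22 kWh
Total energy = 283.428 kWh
Cost = 283.428 × $0.45 = $127.54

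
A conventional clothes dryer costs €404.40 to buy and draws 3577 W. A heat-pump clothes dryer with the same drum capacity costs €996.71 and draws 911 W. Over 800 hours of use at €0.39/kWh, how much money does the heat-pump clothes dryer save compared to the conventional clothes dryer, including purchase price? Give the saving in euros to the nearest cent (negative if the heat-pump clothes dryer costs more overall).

€239.48

conventional clothes dryer: €404.40 + (3577/1000) kW × 800 h × €0.39 = €404.40 + €1116.024 = €1520.424
heat-pump clothes dryer: €996.71 + (911/1000) kW × 800 h × €0.39 = €996.71 + €284.232 = €1280.942
Saving = €1520.424 − €1280.942 = €239.482 → €239.48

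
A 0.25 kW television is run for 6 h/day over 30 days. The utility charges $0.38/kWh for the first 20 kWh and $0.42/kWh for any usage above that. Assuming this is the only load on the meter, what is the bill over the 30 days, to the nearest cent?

$18.10

Runtime = 6 h/day × 30 days = 180 h
Energy = 0.25 kW × 180 h = 45 kWh
Tier 1 (0–20 kWh): 20 × $0.38 = $7.6
Above 20 kWh: 25 × $0.42 = $10.5
Bill = $18.10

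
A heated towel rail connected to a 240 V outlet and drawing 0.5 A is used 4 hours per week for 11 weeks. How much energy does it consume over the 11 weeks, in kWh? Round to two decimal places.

Power = 0.5 A × 240 V = 120 W = 0.12 kW
Runtime = 4 h/week × 11 weeks = 44 h
Energy = 0.12 kW × 44 h = 5.28 kWh

5.28 kWh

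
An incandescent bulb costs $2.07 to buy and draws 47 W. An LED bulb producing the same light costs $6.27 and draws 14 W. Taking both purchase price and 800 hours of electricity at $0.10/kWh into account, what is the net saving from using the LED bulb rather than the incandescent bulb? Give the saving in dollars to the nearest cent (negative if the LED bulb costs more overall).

-$1.56

incandescent bulb: $2.07 + (47/1000) kW × 800 h × $0.10 = $2.07 + $3.76 = $5.83
LED bulb: $6.27 + (14/1000) kW × 800 h × $0.10 = $6.27 + $1.12 = $7.39
Saving = $5.83 − $7.39 = −$1.56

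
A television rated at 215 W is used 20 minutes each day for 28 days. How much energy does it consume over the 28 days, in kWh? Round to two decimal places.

2.01 kWh

Runtime = 20 min × 28 = 560 min = 9.333333… h
Energy = 0.215 kW × 9.333333… h = 2.006666… kWh ≈ 2.01 kWh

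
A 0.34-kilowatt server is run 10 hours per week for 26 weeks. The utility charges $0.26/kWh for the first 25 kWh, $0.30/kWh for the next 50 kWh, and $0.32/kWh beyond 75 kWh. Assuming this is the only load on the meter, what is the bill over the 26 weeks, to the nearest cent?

$25.79

Runtime = 10 h/week × 26 weeks = 260 h
Energy = 0.34 kW × 260 h = 88.4 kWh
Tier 1 (0–25 kWh): 25 × $0.26 = $6.5
Tier 2 (25–75 kWh): 50 × $0.30 = $15
Above 75 kWh: 13.4 × $0.32 = $4.288
Bill = $25.79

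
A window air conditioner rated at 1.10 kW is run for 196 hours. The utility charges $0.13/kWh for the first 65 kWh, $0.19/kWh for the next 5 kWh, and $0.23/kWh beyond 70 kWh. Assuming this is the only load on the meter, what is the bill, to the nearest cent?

$42.89

Energy = 1.1 kW × 196 h = 215.6 kWh
Tier 1 (0–65 kWh): 65 × $0.13 = $8.45
Tier 2 (65–70 kWh): 5 × $0.19 = $0.95
Above 70 kWh: 145.6 × $0.23 = $33.488
Bill = $42.89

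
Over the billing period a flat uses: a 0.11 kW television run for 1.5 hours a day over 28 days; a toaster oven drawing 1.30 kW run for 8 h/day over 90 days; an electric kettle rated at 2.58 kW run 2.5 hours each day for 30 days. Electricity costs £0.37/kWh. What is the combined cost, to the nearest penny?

£419.62

television: Runtime = 1.5 h/day × 28 days = 42 h
television: 0.11 kW × 42 h = 4.62 kWh
toaster oven: Runtime = 8 h/day × 90 days = 720 h
toaster oven: 1.3 kW × 720 h = 936 kWh
electric kettle: Runtime = 2.5 h/day × 30 days = 75 h
electric kettle: 2.58 kW × 75 h = 193.5 kWh
Total energy = 1134.12 kWh
Cost = 1134.12 × £0.37 = £419.62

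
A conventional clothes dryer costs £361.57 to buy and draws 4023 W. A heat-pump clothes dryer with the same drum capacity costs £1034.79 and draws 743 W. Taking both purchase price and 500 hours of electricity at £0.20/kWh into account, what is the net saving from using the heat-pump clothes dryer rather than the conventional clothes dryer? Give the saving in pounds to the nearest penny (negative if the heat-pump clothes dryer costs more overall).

-£345.22

conventional clothes dryer: £361.57 + (4023/1000) kW × 500 h × £0.20 = £361.57 + £402.3 = £763.87
heat-pump clothes dryer: £1034.79 + (743/1000) kW × 500 h × £0.20 = £1034.79 + £74.3 = £1109.09
Saving = £763.87 − £1109.09 = −£345.22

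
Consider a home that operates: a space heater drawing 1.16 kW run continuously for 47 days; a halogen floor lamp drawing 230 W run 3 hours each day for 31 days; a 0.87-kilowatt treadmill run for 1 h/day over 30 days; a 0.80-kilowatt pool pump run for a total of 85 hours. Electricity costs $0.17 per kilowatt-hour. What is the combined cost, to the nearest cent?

space heater: Runtime = 24 h × 47 = 1128 h
space heater: 1.16 kW × 1128 h = 1308.48 kWh
halogen floor lamp: Runtime = 3 h/day × 31 days = 93 h
halogen floor lamp: 0.23 kW × 93 h = 21.39 kWh
treadmill: Runtime = 1 h/day × 30 days = 30 h
treadmill: 0.87 kW × 30 h = 26.1 kWh
pool pump: 0.8 kW × 85 h = 68 kWh
Total energy = 1423.97 kWh
Cost = 1423.97 × $0.17 = $242.07

$242.07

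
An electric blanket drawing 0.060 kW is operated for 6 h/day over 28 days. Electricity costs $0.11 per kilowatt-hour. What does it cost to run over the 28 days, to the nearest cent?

$1.11

Runtime = 6 h/day × 28 days = 168 h
Energy = 0.06 kW × 168 h = 10.08 kWh
Cost = 10.08 kWh × $0.11/kWh = $1.11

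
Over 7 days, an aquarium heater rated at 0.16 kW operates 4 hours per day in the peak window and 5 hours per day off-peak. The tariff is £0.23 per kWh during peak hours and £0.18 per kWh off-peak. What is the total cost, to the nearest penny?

£2.04

Peak energy = 0.16 kW × 4 h × 7 = 4.48 kWh
Off-peak energy = 0.16 kW × 5 h × 7 = 5.6 kWh
Cost = 4.48 × £0.23 + 5.6 × £0.18 = £1.0304 + £1.008 = £2.04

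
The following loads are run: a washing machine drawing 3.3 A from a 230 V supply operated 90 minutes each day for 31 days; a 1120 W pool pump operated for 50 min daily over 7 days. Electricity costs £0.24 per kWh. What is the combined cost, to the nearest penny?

washing machine: Power = 3.3 A × 230 V = 759 W = 0.759 kW
washing machine: Runtime = 90 min × 31 = 2790 min = 46.5 h
washing machine: 0.759 kW × 46.5 h = 35.2935 kWh
pool pump: Runtime = 50 min × 7 = 350 min = 5.833333… h
pool pump: 1.12 kW × 5.833333… h = 6.533333… kWh
Total energy = 41.826833… kWh
Cost = 41.826833… × £0.24 = £10.04

£10.04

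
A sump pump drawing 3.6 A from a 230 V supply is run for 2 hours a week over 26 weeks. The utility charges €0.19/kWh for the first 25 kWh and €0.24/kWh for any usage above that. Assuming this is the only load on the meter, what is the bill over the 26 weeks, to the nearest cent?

€9.08

Power = 3.6 A × 230 V = 828 W = 0.828 kW
Runtime = 2 h/week × 26 weeks = 52 h
Energy = 0.828 kW × 52 h = 43.056 kWh
Tier 1 (0–25 kWh): 25 × €0.19 = €4.75
Above 25 kWh: 18.056 × €0.24 = €4.33344
Bill = €9.08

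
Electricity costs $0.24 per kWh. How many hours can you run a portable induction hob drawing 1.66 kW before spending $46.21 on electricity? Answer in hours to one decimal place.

Energy available = $46.21 ÷ $0.24/kWh = 192.5417 kWh
Hours = 192.5417 kWh ÷ 1.66 kW = 116.0 h

116.0 h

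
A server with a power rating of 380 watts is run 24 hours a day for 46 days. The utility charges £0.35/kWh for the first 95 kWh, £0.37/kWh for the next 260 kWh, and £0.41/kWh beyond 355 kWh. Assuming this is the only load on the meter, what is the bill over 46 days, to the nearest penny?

£155.90

Runtime = 24 h × 46 = 1104 h
Energy = 0.38 kW × 1104 h = 419.52 kWh
Tier 1 (0–95 kWh): 95 × £0.35 = £33.25
Tier 2 (95–355 kWh): 260 × £0.37 = £96.2
Above 355 kWh: 64.52 × £0.41 = £26.4532
Bill = £155.90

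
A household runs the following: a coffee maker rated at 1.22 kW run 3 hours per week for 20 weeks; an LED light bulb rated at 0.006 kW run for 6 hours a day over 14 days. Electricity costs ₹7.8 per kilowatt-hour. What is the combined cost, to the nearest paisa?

₹574.89

coffee maker: Runtime = 3 h/week × 20 weeks = 60 h
coffee maker: 1.22 kW × 60 h = 73.2 kWh
LED light bulb: Runtime = 6 h/day × 14 days = 84 h
LED light bulb: 0.006 kW × 84 h = 0.504 kWh
Total energy = 73.704 kWh
Cost = 73.704 × ₹7.8 = ₹574.89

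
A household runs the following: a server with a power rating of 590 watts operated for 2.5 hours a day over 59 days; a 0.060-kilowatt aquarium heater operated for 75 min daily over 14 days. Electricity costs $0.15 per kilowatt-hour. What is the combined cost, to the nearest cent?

$13.21

server: Runtime = 2.5 h/day × 59 days = 147.5 h
server: 0.59 kW × 147.5 h = 87.025 kWh
aquarium heater: Runtime = 75 min × 14 = 1050 min = 17.5 h
aquarium heater: 0.06 kW × 17.5 h = 1.05 kWh
Total energy = 88.075 kWh
Cost = 88.075 × $0.15 = $13.21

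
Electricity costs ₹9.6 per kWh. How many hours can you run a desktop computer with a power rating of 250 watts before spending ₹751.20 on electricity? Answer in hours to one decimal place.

Energy available = ₹751.20 ÷ ₹9.6/kWh = 78.25 kWh
Hours = 78.25 kWh ÷ 0.25 kW = 313.0 h

313.0 h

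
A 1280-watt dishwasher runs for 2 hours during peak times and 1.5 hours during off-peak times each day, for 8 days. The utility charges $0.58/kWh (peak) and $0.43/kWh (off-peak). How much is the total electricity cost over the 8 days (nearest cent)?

Peak energy = 1.28 kW × 2 h × 8 = 20.48 kWh
Off-peak energy = 1.28 kW × 1.5 h × 8 = 15.36 kWh
Cost = 20.48 × $0.58 + 15.36 × $0.43 = $11.8784 + $6.6048 = $18.48

$18.48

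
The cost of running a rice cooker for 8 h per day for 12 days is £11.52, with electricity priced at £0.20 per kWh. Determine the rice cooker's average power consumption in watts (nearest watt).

600 W

Energy = £11.52 ÷ £0.20/kWh = 57.6 kWh
Runtime = 8 h/day × 12 days = 96 h
Power = 57.6 kWh ÷ 96 h = 0.6 kW = 600 W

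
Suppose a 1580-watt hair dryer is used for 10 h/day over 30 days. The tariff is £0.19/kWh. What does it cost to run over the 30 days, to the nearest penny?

Runtime = 10 h/day × 30 days = 300 h
Energy = 1.58 kW × 300 h = 474 kWh
Cost = 474 kWh × £0.19/kWh = £90.06

£90.06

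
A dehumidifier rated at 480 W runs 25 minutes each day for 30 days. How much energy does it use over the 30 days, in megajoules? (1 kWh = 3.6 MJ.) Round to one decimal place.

Runtime = 25 min × 30 = 750 min = 12.5 h
Energy = 0.48 kW × 12.5 h = 6 kWh
= 6 × 3.6 MJ = 21.6 MJ

21.6 MJ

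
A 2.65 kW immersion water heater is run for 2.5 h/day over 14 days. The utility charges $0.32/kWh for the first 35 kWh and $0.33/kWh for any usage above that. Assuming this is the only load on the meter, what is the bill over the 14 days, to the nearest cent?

Runtime = 2.5 h/day × 14 days = 35 h
Energy = 2.65 kW × 35 h = 92.75 kWh
Tier 1 (0–35 kWh): 35 × $0.32 = $11.2
Above 35 kWh: 57.75 × $0.33 = $19.0575
Bill = $30.26

$30.26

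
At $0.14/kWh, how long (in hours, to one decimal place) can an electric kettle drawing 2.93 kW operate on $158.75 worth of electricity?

Energy available = $158.75 ÷ $0.14/kWh = 1133.9286 kWh
Hours = 1133.9286 kWh ÷ 2.93 kW = 387.0 h

387.0 h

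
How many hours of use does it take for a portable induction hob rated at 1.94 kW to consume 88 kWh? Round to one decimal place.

45.4 h

Hours = 88 kWh ÷ 1.94 kW = 45.4 h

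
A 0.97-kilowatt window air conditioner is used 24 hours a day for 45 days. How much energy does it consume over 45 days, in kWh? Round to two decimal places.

Runtime = 24 h × 45 = 1080 h
Energy = 0.97 kW × 1080 h = 1047.6 kWh

1047.60 kWh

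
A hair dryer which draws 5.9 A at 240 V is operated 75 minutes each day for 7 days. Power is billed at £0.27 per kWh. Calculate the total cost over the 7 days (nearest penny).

Power = 5.9 A × 240 V = 1416 W = 1.416 kW
Runtime = 75 min × 7 = 525 min = 8.75 h
Energy = 1.416 kW × 8.75 h = 12.39 kWh
Cost = 12.39 kWh × £0.27/kWh = £3.35

£3.35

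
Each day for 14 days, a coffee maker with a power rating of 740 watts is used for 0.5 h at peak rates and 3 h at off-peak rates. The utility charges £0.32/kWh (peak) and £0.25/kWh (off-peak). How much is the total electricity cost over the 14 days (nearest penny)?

£9.43

Peak energy = 0.74 kW × 0.5 h × 14 = 5.18 kWh
Off-peak energy = 0.74 kW × 3 h × 14 = 31.08 kWh
Cost = 5.18 × £0.32 + 31.08 × £0.25 = £1.6576 + £7.77 = £9.43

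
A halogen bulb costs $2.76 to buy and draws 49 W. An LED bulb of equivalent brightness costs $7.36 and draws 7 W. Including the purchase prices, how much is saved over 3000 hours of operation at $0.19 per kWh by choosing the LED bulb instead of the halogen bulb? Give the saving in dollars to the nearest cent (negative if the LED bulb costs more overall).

halogen bulb: $2.76 + (49/1000) kW × 3000 h × $0.19 = $2.76 + $27.93 = $30.69
LED bulb: $7.36 + (7/1000) kW × 3000 h × $0.19 = $7.36 + $3.99 = $11.35
Saving = $30.69 − $11.35 = $19.34

$19.34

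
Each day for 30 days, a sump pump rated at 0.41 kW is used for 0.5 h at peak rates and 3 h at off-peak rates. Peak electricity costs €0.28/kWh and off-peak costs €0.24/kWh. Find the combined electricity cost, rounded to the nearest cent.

Peak energy = 0.41 kW × 0.5 h × 30 = 6.15 kWh
Off-peak energy = 0.41 kW × 3 h × 30 = 36.9 kWh
Cost = 6.15 × €0.28 + 36.9 × €0.24 = €1.722 + €8.856 = €10.58

€10.58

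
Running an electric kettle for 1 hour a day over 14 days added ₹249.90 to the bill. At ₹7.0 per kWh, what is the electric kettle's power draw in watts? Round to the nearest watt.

Energy = ₹249.90 ÷ ₹7.0/kWh = 35.7 kWh
Runtime = 1 h/day × 14 days = 14 h
Power = 35.7 kWh ÷ 14 h = 2.55 kW = 2550 W

2550 W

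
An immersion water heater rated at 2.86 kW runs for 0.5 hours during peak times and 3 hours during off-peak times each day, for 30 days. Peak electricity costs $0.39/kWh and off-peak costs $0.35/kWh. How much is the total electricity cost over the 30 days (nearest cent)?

$106.82

Peak energy = 2.86 kW × 0.5 h × 30 = 42.9 kWh
Off-peak energy = 2.86 kW × 3 h × 30 = 257.4 kWh
Cost = 42.9 × $0.39 + 257.4 × $0.35 = $16.731 + $90.09 = $106.82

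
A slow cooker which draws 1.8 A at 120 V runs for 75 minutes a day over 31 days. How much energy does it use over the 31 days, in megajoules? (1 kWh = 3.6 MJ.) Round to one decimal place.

Power = 1.8 A × 120 V = 216 W = 0.216 kW
Runtime = 75 min × 31 = 2325 min = 38.75 h
Energy = 0.216 kW × 38.75 h = 8.37 kWh
= 8.37 × 3.6 MJ = 30.1 MJ

30.1 MJ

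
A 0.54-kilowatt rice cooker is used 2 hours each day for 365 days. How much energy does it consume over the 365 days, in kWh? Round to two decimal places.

Runtime = 2 h/day × 365 days = 730 h
Energy = 0.54 kW × 730 h = 394.2 kWh

394.20 kWh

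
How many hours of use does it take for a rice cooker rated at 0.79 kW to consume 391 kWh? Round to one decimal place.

494.9 h

Hours = 391 kWh ÷ 0.79 kW = 494.9 h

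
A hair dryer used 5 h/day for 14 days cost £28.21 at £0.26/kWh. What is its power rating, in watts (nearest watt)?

1550 W

Energy = £28.21 ÷ £0.26/kWh = 108.5 kWh
Runtime = 5 h/day × 14 days = 70 h
Power = 108.5 kWh ÷ 70 h = 1.55 kW = 1550 W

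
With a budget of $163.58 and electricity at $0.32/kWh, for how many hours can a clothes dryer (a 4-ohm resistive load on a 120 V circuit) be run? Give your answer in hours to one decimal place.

142.0 h

Power = V²/R = 120²/4 = 3600 W = 3.6 kW
Energy available = $163.58 ÷ $0.32/kWh = 511.1875 kWh
Hours = 511.1875 kWh ÷ 3.6 kW = 142.0 h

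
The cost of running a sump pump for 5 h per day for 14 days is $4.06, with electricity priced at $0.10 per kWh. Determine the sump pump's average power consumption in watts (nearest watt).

580 W

Energy = $4.06 ÷ $0.10/kWh = 40.6 kWh
Runtime = 5 h/day × 14 days = 70 h
Power = 40.6 kWh ÷ 70 h = 0.58 kW = 580 W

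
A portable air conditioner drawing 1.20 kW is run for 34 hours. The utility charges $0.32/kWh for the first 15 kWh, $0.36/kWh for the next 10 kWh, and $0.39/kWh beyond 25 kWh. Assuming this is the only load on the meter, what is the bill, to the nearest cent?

Energy = 1.2 kW × 34 h = 40.8 kWh
Tier 1 (0–15 kWh): 15 × $0.32 = $4.8
Tier 2 (15–25 kWh): 10 × $0.36 = $3.6
Above 25 kWh: 15.8 × $0.39 = $6.162
Bill = $14.56

$14.56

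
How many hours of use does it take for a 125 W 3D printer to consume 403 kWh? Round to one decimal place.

3224.0 h

Hours = 403 kWh ÷ 0.125 kW = 3224.0 h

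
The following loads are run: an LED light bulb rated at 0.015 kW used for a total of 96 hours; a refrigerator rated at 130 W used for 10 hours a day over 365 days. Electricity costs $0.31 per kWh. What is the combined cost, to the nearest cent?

LED light bulb: 0.015 kW × 96 h = 1.44 kWh
refrigerator: Runtime = 10 h/day × 365 days = 3650 h
refrigerator: 0.13 kW × 3650 h = 474.5 kWh
Total energy = 475.94 kWh
Cost = 475.94 × $0.31 = $147.54

$147.54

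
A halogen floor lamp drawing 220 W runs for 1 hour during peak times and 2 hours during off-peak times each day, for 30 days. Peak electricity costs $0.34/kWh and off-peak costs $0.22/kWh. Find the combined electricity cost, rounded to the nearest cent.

Peak energy = 0.22 kW × 1 h × 30 = 6.6 kWh
Off-peak energy = 0.22 kW × 2 h × 30 = 13.2 kWh
Cost = 6.6 × $0.34 + 13.2 × $0.22 = $2.244 + $2.904 = $5.15

$5.15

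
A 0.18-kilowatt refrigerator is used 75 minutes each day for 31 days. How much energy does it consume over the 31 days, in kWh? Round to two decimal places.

Runtime = 75 min × 31 = 2325 min = 38.75 h
Energy = 0.18 kW × 38.75 h = 6.975 kWh ≈ 6.98 kWh

6.98 kWh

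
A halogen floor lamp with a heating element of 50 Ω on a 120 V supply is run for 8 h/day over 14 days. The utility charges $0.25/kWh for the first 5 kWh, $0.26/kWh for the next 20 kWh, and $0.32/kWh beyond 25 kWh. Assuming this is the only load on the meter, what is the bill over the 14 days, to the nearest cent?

Power = V²/R = 120²/50 = 288 W = 0.288 kW
Runtime = 8 h/day × 14 days = 112 h
Energy = 0.288 kW × 112 h = 32.256 kWh
Tier 1 (0–5 kWh): 5 × $0.25 = $1.25
Tier 2 (5–25 kWh): 20 × $0.26 = $5.2
Above 25 kWh: 7.256 × $0.32 = $2.32192
Bill = $8.77

$8.77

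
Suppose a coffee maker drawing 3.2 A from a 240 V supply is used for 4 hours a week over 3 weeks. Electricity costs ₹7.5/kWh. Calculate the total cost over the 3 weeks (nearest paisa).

Power = 3.2 A × 240 V = 768 W = 0.768 kW
Runtime = 4 h/week × 3 weeks = 12 h
Energy = 0.768 kW × 12 h = 9.216 kWh
Cost = 9.216 kWh × ₹7.5/kWh = ₹69.12

₹69.12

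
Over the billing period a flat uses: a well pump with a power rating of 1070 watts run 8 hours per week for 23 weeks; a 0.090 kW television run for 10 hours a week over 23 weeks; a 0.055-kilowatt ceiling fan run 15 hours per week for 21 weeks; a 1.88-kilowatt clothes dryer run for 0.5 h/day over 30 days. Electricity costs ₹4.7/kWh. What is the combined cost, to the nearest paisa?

well pump: Runtime = 8 h/week × 23 weeks = 184 h
well pump: 1.07 kW × 184 h = 196.88 kWh
television: Runtime = 10 h/week × 23 weeks = 230 h
television: 0.09 kW × 230 h = 20.7 kWh
ceiling fan: Runtime = 15 h/week × 21 weeks = 315 h
ceiling fan: 0.055 kW × 315 h = 17.325 kWh
clothes dryer: Runtime = 0.5 h/day × 30 days = 15 h
clothes dryer: 1.88 kW × 15 h = 28.2 kWh
Total energy = 263.105 kWh
Cost = 263.105 × ₹4.7 = ₹1236.59

₹1236.59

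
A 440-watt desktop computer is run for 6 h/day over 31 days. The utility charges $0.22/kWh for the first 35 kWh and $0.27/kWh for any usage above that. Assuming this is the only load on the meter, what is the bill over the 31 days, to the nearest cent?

$20.35

Runtime = 6 h/day × 31 days = 186 h
Energy = 0.44 kW × 186 h = 81.84 kWh
Tier 1 (0–35 kWh): 35 × $0.22 = $7.7
Above 35 kWh: 46.84 × $0.27 = $12.6468
Bill = $20.35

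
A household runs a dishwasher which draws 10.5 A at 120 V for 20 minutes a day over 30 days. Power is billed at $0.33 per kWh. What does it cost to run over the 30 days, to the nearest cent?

$4.16

Power = 10.5 A × 120 V = 1260 W = 1.26 kW
Runtime = 20 min × 30 = 600 min = 10 h
Energy = 1.26 kW × 10 h = 12.6 kWh
Cost = 12.6 kWh × $0.33/kWh = $4.16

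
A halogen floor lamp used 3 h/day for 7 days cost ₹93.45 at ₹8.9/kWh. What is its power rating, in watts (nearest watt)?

Energy = ₹93.45 ÷ ₹8.9/kWh = 10.5 kWh
Runtime = 3 h/day × 7 days = 21 h
Power = 10.5 kWh ÷ 21 h = 0.5 kW = 500 W

500 W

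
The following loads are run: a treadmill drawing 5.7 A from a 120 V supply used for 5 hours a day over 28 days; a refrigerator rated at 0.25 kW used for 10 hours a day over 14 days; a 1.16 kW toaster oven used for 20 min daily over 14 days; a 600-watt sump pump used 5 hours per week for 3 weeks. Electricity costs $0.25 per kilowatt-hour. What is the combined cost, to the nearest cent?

treadmill: Power = 5.7 A × 120 V = 684 W = 0.684 kW
treadmill: Runtime = 5 h/day × 28 days = 140 h
treadmill: 0.684 kW × 140 h = 95.76 kWh
refrigerator: Runtime = 10 h/day × 14 days = 140 h
refrigerator: 0.25 kW × 140 h = 35 kWh
toaster oven: Runtime = 20 min × 14 = 280 min = 4.666666… h
toaster oven: 1.16 kW × 4.666666… h = 5.413333… kWh
sump pump: Runtime = 5 h/week × 3 weeks = 15 h
sump pump: 0.6 kW × 15 h = 9 kWh
Total energy = 145.173333… kWh
Cost = 145.173333… × $0.25 = $36.29

$36.29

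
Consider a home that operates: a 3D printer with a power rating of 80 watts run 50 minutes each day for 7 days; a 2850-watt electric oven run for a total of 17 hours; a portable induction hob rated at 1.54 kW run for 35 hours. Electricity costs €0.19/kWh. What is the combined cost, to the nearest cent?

€19.54

3D printer: Runtime = 50 min × 7 = 350 min = 5.833333… h
3D printer: 0.08 kW × 5.833333… h = 0.466666… kWh
electric oven: 2.85 kW × 17 h = 48.45 kWh
portable induction hob: 1.54 kW × 35 h = 53.9 kWh
Total energy = 102.816666… kWh
Cost = 102.816666… × €0.19 = €19.54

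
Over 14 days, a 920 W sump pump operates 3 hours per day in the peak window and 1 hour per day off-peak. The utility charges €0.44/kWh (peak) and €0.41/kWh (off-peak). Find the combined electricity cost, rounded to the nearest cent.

Peak energy = 0.92 kW × 3 h × 14 = 38.64 kWh
Off-peak energy = 0.92 kW × 1 h × 14 = 12.88 kWh
Cost = 38.64 × €0.44 + 12.88 × €0.41 = €17.0016 + €5.2808 = €22.28

€22.28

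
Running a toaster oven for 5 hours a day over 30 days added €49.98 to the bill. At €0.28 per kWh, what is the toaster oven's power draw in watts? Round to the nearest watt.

1190 W

Energy = €49.98 ÷ €0.28/kWh = 178.5 kWh
Runtime = 5 h/day × 30 days = 150 h
Power = 178.5 kWh ÷ 150 h = 1.19 kW = 1190 W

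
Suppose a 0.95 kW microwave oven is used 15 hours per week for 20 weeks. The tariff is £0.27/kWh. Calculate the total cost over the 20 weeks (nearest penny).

Runtime = 15 h/week × 20 weeks = 300 h
Energy = 0.95 kW × 300 h = 285 kWh
Cost = 285 kWh × £0.27/kWh = £76.95

£76.95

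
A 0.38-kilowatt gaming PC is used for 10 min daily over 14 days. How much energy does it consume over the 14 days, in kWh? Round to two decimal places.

Runtime = 10 min × 14 = 140 min = 2.333333… h
Energy = 0.38 kW × 2.333333… h = 0.886666… kWh ≈ 0.89 kWh

0.89 kWh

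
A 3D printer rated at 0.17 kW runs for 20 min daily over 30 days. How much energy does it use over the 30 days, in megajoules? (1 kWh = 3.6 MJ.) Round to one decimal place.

6.1 MJ

Runtime = 20 min × 30 = 600 min = 10 h
Energy = 0.17 kW × 10 h = 1.7 kWh
= 1.7 × 3.6 MJ = 6.1 MJ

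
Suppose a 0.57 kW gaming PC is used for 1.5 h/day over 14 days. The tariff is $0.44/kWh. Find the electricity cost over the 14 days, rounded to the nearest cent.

Runtime = 1.5 h/day × 14 days = 21 h
Energy = 0.57 kW × 21 h = 11.97 kWh
Cost = 11.97 kWh × $0.44/kWh = $5.27

$5.27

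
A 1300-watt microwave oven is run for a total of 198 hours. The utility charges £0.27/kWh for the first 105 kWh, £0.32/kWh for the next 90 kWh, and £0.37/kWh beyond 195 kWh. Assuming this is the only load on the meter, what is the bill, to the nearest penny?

Energy = 1.3 kW × 198 h = 257.4 kWh
Tier 1 (0–105 kWh): 105 × £0.27 = £28.35
Tier 2 (105–195 kWh): 90 × £0.32 = £28.8
Above 195 kWh: 62.4 × £0.37 = £23.088
Bill = £80.24

£80.24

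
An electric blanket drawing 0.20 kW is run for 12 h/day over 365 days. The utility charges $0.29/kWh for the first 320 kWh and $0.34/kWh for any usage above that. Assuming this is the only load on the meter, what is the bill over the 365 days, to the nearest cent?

Runtime = 12 h/day × 365 days = 4380 h
Energy = 0.2 kW × 4380 h = 876 kWh
Tier 1 (0–320 kWh): 320 × $0.29 = $92.8
Above 320 kWh: 556 × $0.34 = $189.04
Bill = $281.84

$281.84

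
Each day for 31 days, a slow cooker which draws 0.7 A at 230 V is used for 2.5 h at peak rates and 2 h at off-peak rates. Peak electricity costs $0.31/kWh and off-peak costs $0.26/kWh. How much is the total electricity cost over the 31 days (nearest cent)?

Power = 0.7 A × 230 V = 161 W = 0.161 kW
Peak energy = 0.161 kW × 2.5 h × 31 = 12.4775 kWh
Off-peak energy = 0.161 kW × 2 h × 31 = 9.982 kWh
Cost = 12.4775 × $0.31 + 9.982 × $0.26 = $3.868025 + $2.59532 = $6.46

$6.46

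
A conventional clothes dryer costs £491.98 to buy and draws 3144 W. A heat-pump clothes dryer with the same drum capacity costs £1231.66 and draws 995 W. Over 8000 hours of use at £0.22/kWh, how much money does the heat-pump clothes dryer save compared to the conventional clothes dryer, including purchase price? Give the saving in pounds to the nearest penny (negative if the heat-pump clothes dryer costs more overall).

£3042.56

conventional clothes dryer: £491.98 + (3144/1000) kW × 8000 h × £0.22 = £491.98 + £5533.44 = £6025.42
heat-pump clothes dryer: £1231.66 + (995/1000) kW × 8000 h × £0.22 = £1231.66 + £1751.2 = £2982.86
Saving = £6025.42 − £2982.86 = £3042.56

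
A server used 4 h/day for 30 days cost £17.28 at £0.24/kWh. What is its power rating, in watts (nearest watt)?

600 W

Energy = £17.28 ÷ £0.24/kWh = 72 kWh
Runtime = 4 h/day × 30 days = 120 h
Power = 72 kWh ÷ 120 h = 0.6 kW = 600 W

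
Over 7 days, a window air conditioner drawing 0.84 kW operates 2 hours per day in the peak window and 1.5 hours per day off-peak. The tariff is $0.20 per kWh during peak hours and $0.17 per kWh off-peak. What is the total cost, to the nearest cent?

$3.85

Peak energy = 0.84 kW × 2 h × 7 = 11.76 kWh
Off-peak energy = 0.84 kW × 1.5 h × 7 = 8.82 kWh
Cost = 11.76 × $0.20 + 8.82 × $0.17 = $2.352 + $1.4994 = $3.85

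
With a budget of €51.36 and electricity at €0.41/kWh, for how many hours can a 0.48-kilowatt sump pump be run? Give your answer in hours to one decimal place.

Energy available = €51.36 ÷ €0.41/kWh = 125.2683 kWh
Hours = 125.2683 kWh ÷ 0.48 kW = 261.0 h

261.0 h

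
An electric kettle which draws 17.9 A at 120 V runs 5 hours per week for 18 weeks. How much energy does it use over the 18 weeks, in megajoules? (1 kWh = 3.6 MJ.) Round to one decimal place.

696.0 MJ

Power = 17.9 A × 120 V = 2148 W = 2.148 kW
Runtime = 5 h/week × 18 weeks = 90 h
Energy = 2.148 kW × 90 h = 193.32 kWh
= 193.32 × 3.6 MJ = 696.0 MJ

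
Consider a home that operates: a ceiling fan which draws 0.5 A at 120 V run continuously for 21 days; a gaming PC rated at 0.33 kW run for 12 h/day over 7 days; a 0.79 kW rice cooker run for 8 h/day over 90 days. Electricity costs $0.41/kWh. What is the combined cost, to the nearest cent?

$256.97

ceiling fan: Power = 0.5 A × 120 V = 60 W = 0.06 kW
ceiling fan: Runtime = 24 h × 21 = 504 h
ceiling fan: 0.06 kW × 504 h = 30.24 kWh
gaming PC: Runtime = 12 h/day × 7 days = 84 h
gaming PC: 0.33 kW × 84 h = 27.72 kWh
rice cooker: Runtime = 8 h/day × 90 days = 720 h
rice cooker: 0.79 kW × 720 h = 568.8 kWh
Total energy = 626.76 kWh
Cost = 626.76 × $0.41 = $256.97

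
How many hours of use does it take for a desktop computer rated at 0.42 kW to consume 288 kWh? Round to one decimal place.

Hours = 288 kWh ÷ 0.42 kW = 685.7 h

685.7 h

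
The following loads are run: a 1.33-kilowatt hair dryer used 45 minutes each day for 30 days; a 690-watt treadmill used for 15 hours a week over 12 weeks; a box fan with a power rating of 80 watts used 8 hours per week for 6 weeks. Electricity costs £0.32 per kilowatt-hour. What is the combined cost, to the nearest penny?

hair dryer: Runtime = 45 min × 30 = 1350 min = 22.5 h
hair dryer: 1.33 kW × 22.5 h = 29.925 kWh
treadmill: Runtime = 15 h/week × 12 weeks = 180 h
treadmill: 0.69 kW × 180 h = 124.2 kWh
box fan: Runtime = 8 h/week × 6 weeks = 48 h
box fan: 0.08 kW × 48 h = 3.84 kWh
Total energy = 157.965 kWh
Cost = 157.965 × £0.32 = £50.55

£50.55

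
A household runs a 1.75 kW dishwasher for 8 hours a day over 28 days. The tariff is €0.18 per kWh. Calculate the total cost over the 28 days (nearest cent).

Runtime = 8 h/day × 28 days = 224 h
Energy = 1.75 kW × 224 h = 392 kWh
Cost = 392 kWh × €0.18/kWh = €70.56

€70.56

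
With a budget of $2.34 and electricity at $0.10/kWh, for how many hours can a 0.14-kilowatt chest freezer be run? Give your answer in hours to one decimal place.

167.1 h

Energy available = $2.34 ÷ $0.10/kWh = 23.4 kWh
Hours = 23.4 kWh ÷ 0.14 kW = 167.1 h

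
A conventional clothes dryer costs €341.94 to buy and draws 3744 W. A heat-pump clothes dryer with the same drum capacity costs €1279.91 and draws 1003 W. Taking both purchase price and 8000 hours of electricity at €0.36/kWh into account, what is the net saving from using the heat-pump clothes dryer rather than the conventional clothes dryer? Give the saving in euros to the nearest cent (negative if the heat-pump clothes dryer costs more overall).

€6956.11

conventional clothes dryer: €341.94 + (3744/1000) kW × 8000 h × €0.36 = €341.94 + €10782.72 = €11124.66
heat-pump clothes dryer: €1279.91 + (1003/1000) kW × 8000 h × €0.36 = €1279.91 + €2888.64 = €4168.55
Saving = €11124.66 − €4168.55 = €6956.11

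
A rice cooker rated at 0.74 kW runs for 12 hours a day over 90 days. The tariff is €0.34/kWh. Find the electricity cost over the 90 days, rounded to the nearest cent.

Runtime = 12 h/day × 90 days = 1080 h
Energy = 0.74 kW × 1080 h = 799.2 kWh
Cost = 799.2 kWh × €0.34/kWh = €271.73

€271.73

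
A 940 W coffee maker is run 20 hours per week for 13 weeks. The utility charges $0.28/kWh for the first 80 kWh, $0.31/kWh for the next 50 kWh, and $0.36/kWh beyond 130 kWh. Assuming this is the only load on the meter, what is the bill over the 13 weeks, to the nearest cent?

$79.08

Runtime = 20 h/week × 13 weeks = 260 h
Energy = 0.94 kW × 260 h = 244.4 kWh
Tier 1 (0–80 kWh): 80 × $0.28 = $22.4
Tier 2 (80–130 kWh): 50 × $0.31 = $15.5
Above 130 kWh: 114.4 × $0.36 = $41.184
Bill = $79.08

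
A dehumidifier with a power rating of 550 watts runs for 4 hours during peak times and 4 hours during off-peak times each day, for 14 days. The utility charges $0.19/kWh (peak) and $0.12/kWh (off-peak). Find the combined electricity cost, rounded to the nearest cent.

Peak energy = 0.55 kW × 4 h × 14 = 30.8 kWh
Off-peak energy = 0.55 kW × 4 h × 14 = 30.8 kWh
Cost = 30.8 × $0.19 + 30.8 × $0.12 = $5.852 + $3.696 = $9.55

$9.55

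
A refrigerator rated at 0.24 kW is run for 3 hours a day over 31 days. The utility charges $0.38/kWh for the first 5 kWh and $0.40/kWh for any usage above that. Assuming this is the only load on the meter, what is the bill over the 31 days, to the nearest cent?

$8.83

Runtime = 3 h/day × 31 days = 93 h
Energy = 0.24 kW × 93 h = 22.32 kWh
Tier 1 (0–5 kWh): 5 × $0.38 = $1.9
Above 5 kWh: 17.32 × $0.40 = $6.928
Bill = $8.83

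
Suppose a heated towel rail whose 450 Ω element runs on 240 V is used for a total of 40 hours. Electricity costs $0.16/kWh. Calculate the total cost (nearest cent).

Power = V²/R = 240²/450 = 128 W = 0.128 kW
Energy = 0.128 kW × 40 h = 5.12 kWh
Cost = 5.12 kWh × $0.16/kWh = $0.82

$0.82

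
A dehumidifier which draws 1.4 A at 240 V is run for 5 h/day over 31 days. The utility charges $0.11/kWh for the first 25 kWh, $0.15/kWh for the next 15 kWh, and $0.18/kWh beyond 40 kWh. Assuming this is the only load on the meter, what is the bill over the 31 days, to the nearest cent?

$7.17

Power = 1.4 A × 240 V = 336 W = 0.336 kW
Runtime = 5 h/day × 31 days = 155 h
Energy = 0.336 kW × 155 h = 52.08 kWh
Tier 1 (0–25 kWh): 25 × $0.11 = $2.75
Tier 2 (25–40 kWh): 15 × $0.15 = $2.25
Above 40 kWh: 12.08 × $0.18 = $2.1744
Bill = $7.17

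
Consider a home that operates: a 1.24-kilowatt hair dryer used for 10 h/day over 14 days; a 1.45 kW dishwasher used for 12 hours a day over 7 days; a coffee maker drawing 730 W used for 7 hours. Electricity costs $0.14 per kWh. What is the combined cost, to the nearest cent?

$42.07

hair dryer: Runtime = 10 h/day × 14 days = 140 h
hair dryer: 1.24 kW × 140 h = 173.6 kWh
dishwasher: Runtime = 12 h/day × 7 days = 84 h
dishwasher: 1.45 kW × 84 h = 121.8 kWh
coffee maker: 0.73 kW × 7 h = 5.11 kWh
Total energy = 300.51 kWh
Cost = 300.51 × $0.14 = $42.07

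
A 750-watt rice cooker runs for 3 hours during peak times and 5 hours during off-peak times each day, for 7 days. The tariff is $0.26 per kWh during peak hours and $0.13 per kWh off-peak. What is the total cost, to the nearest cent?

Peak energy = 0.75 kW × 3 h × 7 = 15.75 kWh
Off-peak energy = 0.75 kW × 5 h × 7 = 26.25 kWh
Cost = 15.75 × $0.26 + 26.25 × $0.13 = $4.095 + $3.4125 = $7.51

$7.51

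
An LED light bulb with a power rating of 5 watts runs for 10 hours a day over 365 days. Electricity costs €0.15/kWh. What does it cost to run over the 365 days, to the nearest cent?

Runtime = 10 h/day × 365 days = 3650 h
Energy = 0.005 kW × 3650 h = 18.25 kWh
Cost = 18.25 kWh × €0.15/kWh = €2.74

€2.74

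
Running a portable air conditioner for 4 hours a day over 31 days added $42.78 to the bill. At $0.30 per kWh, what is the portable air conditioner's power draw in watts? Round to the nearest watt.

1150 W

Energy = $42.78 ÷ $0.30/kWh = 142.6 kWh
Runtime = 4 h/day × 31 days = 124 h
Power = 142.6 kWh ÷ 124 h = 1.15 kW = 1150 W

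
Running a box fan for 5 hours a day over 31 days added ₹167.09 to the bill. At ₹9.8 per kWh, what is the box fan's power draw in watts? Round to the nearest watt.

110 W

Energy = ₹167.09 ÷ ₹9.8/kWh = 17.05 kWh
Runtime = 5 h/day × 31 days = 155 h
Power = 17.05 kWh ÷ 155 h = 0.11 kW = 110 W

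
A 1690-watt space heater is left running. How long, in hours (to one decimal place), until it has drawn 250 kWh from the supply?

Hours = 250 kWh ÷ 1.69 kW = 147.9 h

147.9 h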